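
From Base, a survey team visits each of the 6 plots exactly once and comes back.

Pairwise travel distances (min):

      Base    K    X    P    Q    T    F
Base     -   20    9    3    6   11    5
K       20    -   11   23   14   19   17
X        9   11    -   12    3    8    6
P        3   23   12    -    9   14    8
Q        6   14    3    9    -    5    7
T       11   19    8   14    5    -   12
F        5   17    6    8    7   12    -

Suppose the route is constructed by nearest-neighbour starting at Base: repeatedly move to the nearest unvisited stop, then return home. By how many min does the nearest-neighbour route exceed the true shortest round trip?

From Base: P=3, F=5, Q=6, X=9, T=11, K=20 → choose P (3).
From P: F=8, Q=9, X=12, T=14, K=23 → choose F (8).
From F: X=6, Q=7, T=12, K=17 → choose X (6).
From X: Q=3, T=8, K=11 → choose Q (3).
From Q: T=5, K=14 → choose T (5).
From T: K=19 → choose K (19).
NN route Base → P → F → X → Q → T → K → Base costs 64.
Optimal: Base → P → Q → T → K → X → F → Base costs 58 (by enumerating all 360 distinct tours).
Excess = 64 − 58 = 6.

The nearest-neighbour route is 6 min longer than optimal.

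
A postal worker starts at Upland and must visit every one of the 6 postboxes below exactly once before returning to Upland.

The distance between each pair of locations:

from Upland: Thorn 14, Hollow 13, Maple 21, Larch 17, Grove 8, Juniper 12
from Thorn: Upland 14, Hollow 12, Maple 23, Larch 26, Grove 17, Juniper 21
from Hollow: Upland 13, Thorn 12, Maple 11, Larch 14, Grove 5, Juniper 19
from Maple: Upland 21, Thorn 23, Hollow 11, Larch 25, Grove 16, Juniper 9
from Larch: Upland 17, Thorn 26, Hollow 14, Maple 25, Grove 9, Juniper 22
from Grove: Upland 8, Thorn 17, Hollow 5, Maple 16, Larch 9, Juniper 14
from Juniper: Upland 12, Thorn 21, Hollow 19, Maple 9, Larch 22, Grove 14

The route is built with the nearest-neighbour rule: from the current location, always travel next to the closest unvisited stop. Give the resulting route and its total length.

From Upland: distances to unvisited — Grove=8, Juniper=12, Hollow=13, Thorn=14, Larch=17, Maple=21. Nearest is Grove (8).
From Grove: distances to unvisited — Hollow=5, Larch=9, Juniper=14, Maple=16, Thorn=17. Nearest is Hollow (5).
From Hollow: distances to unvisited — Maple=11, Thorn=12, Larch=14, Juniper=19. Nearest is Maple (11).
From Maple: distances to unvisited — Juniper=9, Thorn=23, Larch=25. Nearest is Juniper (9).
From Juniper: distances to unvisited — Thorn=21, Larch=22. Nearest is Thorn (21).
From Thorn: distances to unvisited — Larch=26. Nearest is Larch (26).
Return Larch→Upland: 17.
Total = 8 + 5 + 11 + 9 + 21 + 26 + 17 = 97.

Total distance 97 via the nearest-neighbour route Upland → Grove → Hollow → Maple → Juniper → Thorn → Larch → Upland.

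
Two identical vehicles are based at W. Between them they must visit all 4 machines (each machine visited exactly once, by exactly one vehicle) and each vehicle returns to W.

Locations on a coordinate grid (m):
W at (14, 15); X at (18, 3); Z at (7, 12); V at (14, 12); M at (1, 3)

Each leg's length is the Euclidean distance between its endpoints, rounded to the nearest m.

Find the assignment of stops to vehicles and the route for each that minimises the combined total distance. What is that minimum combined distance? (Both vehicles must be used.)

55 m — the smallest possible combined total.

There are 2^3 − 1 = 7 ways to divide the 4 stops into two non-empty groups. For each, the best each vehicle can do is its own shortest tour through its group:
  {X} + {Z, V, M}: 26 + 38 = 64
  {Z} + {X, V, M}: 16 + 48 = 64
  {X, Z} + {V, M}: 35 + 37 = 72
  {V} + {X, Z, M}: 6 + 49 = 55
  {X, V} + {Z, M}: 26 + 37 = 63
  {Z, V} + {X, M}: 18 + 48 = 66
  … (7 splits in total)
Best: vehicle 1 W → V → W = 6; vehicle 2 W → X → M → Z → W = 49; combined 55.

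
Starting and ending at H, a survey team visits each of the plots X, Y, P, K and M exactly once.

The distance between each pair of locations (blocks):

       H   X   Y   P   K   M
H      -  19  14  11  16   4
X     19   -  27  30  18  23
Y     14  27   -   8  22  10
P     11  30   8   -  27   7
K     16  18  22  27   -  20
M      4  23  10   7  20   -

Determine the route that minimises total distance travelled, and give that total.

There are 60 distinct closed tours to check (reversals are equivalent).
H → X → Y → P → K → M → H: 19+27+8+27+20+4 = 105
H → X → Y → P → M → K → H: 19+27+8+7+20+16 = 97
H → X → Y → K → P → M → H: 19+27+22+27+7+4 = 106
H → X → Y → K → M → P → H: 19+27+22+20+7+11 = 106
H → X → Y → M → P → K → H: 19+27+10+7+27+16 = 106
H → X → Y → M → K → P → H: 19+27+10+20+27+11 = 114
H → X → P → Y → K → M → H: 19+30+8+22+20+4 = 103
H → X → P → Y → M → K → H: 19+30+8+10+20+16 = 103
H → X → P → K → Y → M → H: 19+30+27+22+10+4 = 112
H → X → P → K → M → Y → H: 19+30+27+20+10+14 = 120
H → X → P → M → Y → K → H: 19+30+7+10+22+16 = 104
H → X → P → M → K → Y → H: 19+30+7+20+22+14 = 112
H → X → K → Y → P → M → H: 19+18+22+8+7+4 = 78
H → X → K → Y → M → P → H: 19+18+22+10+7+11 = 87
… (46 more)
The minimum is 78.
One optimal route: H → X → K → Y → P → M → H (or its reverse).

Minimum total distance: 78 blocks.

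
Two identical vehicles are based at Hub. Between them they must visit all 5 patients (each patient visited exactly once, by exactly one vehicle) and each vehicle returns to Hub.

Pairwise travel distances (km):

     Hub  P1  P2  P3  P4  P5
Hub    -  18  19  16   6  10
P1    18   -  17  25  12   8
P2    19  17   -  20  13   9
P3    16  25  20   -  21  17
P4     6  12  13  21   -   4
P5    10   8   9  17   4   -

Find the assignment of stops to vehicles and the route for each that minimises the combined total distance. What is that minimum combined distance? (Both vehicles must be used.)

Minimum combined distance: 83 km.

There are 2^4 − 1 = 15 ways to divide the 5 stops into two non-empty groups. For each, the best each vehicle can do is its own shortest tour through its group:
  {P1} + {P2, P3, P4, P5}: 36 + 55 = 91
  {P2} + {P1, P3, P4, P5}: 38 + 59 = 97
  {P1, P2} + {P3, P4, P5}: 54 + 43 = 97
  {P3} + {P1, P2, P4, P5}: 32 + 54 = 86
  {P1, P3} + {P2, P4, P5}: 59 + 38 = 97
  {P2, P3} + {P1, P4, P5}: 55 + 36 = 91
  … (15 splits in total)
  {P4} + {P1, P2, P3, P5}: 12 + 71 = 83  ← best
Best: vehicle 1 Hub → P4 → Hub = 12; vehicle 2 Hub → P1 → P5 → P2 → P3 → Hub = 71; combined 83.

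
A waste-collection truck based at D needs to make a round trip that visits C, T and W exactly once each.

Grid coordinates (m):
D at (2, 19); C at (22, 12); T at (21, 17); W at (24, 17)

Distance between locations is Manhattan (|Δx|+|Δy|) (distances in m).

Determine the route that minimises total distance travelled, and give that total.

58 m — the shortest possible round trip.

With 3 stops there are 3!/2 = 3 distinct round trips (a route and its reverse cost the same).
D→C→T→W→D: 27+6+3+24 = 60
D→C→W→T→D: 27+7+3+21 = 58
D→T→C→W→D: 21+6+7+24 = 58
The minimum is 58.
One optimal route: D → C → W → T → D (or its reverse).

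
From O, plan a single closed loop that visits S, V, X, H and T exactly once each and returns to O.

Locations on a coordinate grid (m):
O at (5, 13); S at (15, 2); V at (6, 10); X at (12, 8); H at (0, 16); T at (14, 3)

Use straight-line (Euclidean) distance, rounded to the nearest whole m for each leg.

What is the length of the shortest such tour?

O→S→V→X→H→T→O: 15+12+6+14+19+13 = 79
O→S→V→X→T→H→O: 15+12+6+5+19+6 = 63
O→S→V→H→X→T→O: 15+12+8+14+5+13 = 67
O→S→V→H→T→X→O: 15+12+8+19+5+9 = 68
O→S→V→T→X→H→O: 15+12+11+5+14+6 = 63
O→S→V→T→H→X→O: 15+12+11+19+14+9 = 80
O→S→X→V→H→T→O: 15+7+6+8+19+13 = 68
O→S→X→V→T→H→O: 15+7+6+11+19+6 = 64
O→S→X→H→V→T→O: 15+7+14+8+11+13 = 68
O→S→X→H→T→V→O: 15+7+14+19+11+3 = 69
O→S→X→T→V→H→O: 15+7+5+11+8+6 = 52
O→S→X→T→H→V→O: 15+7+5+19+8+3 = 57
O→S→H→V→X→T→O: 15+21+8+6+5+13 = 68
O→S→H→V→T→X→O: 15+21+8+11+5+9 = 69
… (46 more)
O→S→T→X→V→H→O: 15+1+5+6+8+6 = 41  ← best
The minimum is 41.
One optimal route: O → S → T → X → V → H → O (or its reverse).

Minimum total distance: 41 m.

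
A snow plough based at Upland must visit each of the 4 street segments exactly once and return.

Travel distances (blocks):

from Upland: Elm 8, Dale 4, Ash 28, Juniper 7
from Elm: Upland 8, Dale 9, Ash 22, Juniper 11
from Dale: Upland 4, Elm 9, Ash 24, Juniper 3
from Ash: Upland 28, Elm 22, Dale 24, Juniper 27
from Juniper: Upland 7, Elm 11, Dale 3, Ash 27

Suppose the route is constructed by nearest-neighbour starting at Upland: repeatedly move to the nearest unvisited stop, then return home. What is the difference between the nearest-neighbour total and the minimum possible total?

Upland: Dale=4, Juniper=7, Elm=8, Ash=28 ⇒ Dale
Dale: Juniper=3, Elm=9, Ash=24 ⇒ Juniper
Juniper: Elm=11, Ash=27 ⇒ Elm
Elm: Ash=22 ⇒ Ash
NN route Upland → Dale → Juniper → Elm → Ash → Upland costs 68.
Optimal: Upland → Elm → Ash → Dale → Juniper → Upland costs 64 (by enumerating all 12 distinct tours).
Excess = 68 − 64 = 4.

The nearest-neighbour route is 4 blocks longer than optimal.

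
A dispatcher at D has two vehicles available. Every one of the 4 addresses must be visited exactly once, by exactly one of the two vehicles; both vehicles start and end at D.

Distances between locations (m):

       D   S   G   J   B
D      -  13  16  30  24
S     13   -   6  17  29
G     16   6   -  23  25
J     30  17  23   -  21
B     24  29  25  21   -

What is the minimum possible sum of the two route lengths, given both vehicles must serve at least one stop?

Check every non-empty split of the stops between the two vehicles; for each half take its own optimal tour:
  {S} + {G, J, B}: 26 + 84 = 110
  {G} + {S, J, B}: 32 + 75 = 107
  {S, G} + {J, B}: 35 + 75 = 110
  {J} + {S, G, B}: 60 + 68 = 128
  {S, J} + {G, B}: 60 + 65 = 125
  {G, J} + {S, B}: 69 + 66 = 135
  … (7 splits in total)
Best: vehicle 1 D → G → D = 32; vehicle 2 D → S → J → B → D = 75; combined 107.

Minimum combined distance: 107 m.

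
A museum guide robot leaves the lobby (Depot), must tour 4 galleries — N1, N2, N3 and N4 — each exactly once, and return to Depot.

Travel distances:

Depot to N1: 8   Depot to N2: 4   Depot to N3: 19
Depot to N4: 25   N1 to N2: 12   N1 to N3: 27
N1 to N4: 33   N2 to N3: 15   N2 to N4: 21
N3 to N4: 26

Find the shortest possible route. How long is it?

Depot → N1 → N2 → N3 → N4 → Depot: 8+12+15+26+25 = 86
Depot → N1 → N2 → N4 → N3 → Depot: 8+12+21+26+19 = 86
Depot → N1 → N3 → N2 → N4 → Depot: 8+27+15+21+25 = 96
Depot → N1 → N3 → N4 → N2 → Depot: 8+27+26+21+4 = 86
Depot → N1 → N4 → N2 → N3 → Depot: 8+33+21+15+19 = 96
Depot → N1 → N4 → N3 → N2 → Depot: 8+33+26+15+4 = 86
Depot → N2 → N1 → N3 → N4 → Depot: 4+12+27+26+25 = 94
Depot → N2 → N1 → N4 → N3 → Depot: 4+12+33+26+19 = 94
Depot → N2 → N3 → N1 → N4 → Depot: 4+15+27+33+25 = 104
Depot → N2 → N4 → N1 → N3 → Depot: 4+21+33+27+19 = 104
Depot → N3 → N1 → N2 → N4 → Depot: 19+27+12+21+25 = 104
Depot → N3 → N2 → N1 → N4 → Depot: 19+15+12+33+25 = 104
The minimum is 86.
One optimal route: Depot → N1 → N2 → N3 → N4 → Depot (or its reverse).

Minimum total distance: 86.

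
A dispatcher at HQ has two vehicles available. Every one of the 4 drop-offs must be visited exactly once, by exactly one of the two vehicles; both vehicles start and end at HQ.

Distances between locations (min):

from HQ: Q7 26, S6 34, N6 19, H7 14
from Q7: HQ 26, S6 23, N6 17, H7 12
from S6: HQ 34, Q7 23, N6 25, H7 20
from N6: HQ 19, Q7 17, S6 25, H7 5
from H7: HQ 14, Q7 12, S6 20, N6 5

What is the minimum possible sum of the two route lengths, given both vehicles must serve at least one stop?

Minimum combined distance: 121 min.

There are 2^3 − 1 = 7 ways to divide the 4 stops into two non-empty groups. For each, the best each vehicle can do is its own shortest tour through its group:
  {Q7} + {S6, N6, H7}: 52 + 78 = 130
  {S6} + {Q7, N6, H7}: 68 + 62 = 130
  {Q7, S6} + {N6, H7}: 83 + 38 = 121
  {N6} + {Q7, S6, H7}: 38 + 83 = 121
  {Q7, N6} + {S6, H7}: 62 + 68 = 130
  {S6, N6} + {Q7, H7}: 78 + 52 = 130
  … (7 splits in total)
Best: vehicle 1 HQ → Q7 → S6 → HQ = 83; vehicle 2 HQ → N6 → H7 → HQ = 38; combined 121.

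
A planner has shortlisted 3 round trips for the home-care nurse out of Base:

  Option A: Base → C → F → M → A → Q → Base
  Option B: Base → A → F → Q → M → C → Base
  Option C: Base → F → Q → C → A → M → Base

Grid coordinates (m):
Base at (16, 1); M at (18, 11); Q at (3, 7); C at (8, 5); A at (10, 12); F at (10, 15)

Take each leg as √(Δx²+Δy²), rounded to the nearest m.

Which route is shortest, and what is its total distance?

Shortest is Option C, total 56 m.

Option A: 9 + 10 + 9 + 8 + 9 + 14 = 59
Option B: 13 + 3 + 11 + 16 + 12 + 9 = 64
Option C: 15 + 11 + 5 + 7 + 8 + 10 = 56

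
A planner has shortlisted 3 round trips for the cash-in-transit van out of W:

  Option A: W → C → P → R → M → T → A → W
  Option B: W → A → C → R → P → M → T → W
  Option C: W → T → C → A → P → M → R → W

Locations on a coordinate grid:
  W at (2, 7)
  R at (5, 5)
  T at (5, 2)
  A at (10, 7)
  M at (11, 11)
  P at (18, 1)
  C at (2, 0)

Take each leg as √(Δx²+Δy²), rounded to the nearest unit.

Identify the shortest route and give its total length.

Option A: 7 + 16 + 14 + 8 + 11 + 7 + 8 = 71
Option B: 8 + 11 + 6 + 14 + 12 + 11 + 6 = 68
Option C: 6 + 4 + 11 + 10 + 12 + 8 + 4 = 55

55 — Option C is the shortest.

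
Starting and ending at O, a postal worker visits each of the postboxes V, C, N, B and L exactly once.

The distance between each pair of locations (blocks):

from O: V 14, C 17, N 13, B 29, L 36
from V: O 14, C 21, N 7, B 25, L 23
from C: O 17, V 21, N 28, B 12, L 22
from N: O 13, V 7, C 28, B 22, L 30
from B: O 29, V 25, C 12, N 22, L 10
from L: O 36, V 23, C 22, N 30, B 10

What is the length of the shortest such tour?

O-V-C-N-B-L-O: 14+21+28+22+10+36 = 131
O-V-C-N-L-B-O: 14+21+28+30+10+29 = 132
O-V-C-B-N-L-O: 14+21+12+22+30+36 = 135
O-V-C-B-L-N-O: 14+21+12+10+30+13 = 100
O-V-C-L-N-B-O: 14+21+22+30+22+29 = 138
O-V-C-L-B-N-O: 14+21+22+10+22+13 = 102
O-V-N-C-B-L-O: 14+7+28+12+10+36 = 107
O-V-N-C-L-B-O: 14+7+28+22+10+29 = 110
O-V-N-B-C-L-O: 14+7+22+12+22+36 = 113
O-V-N-B-L-C-O: 14+7+22+10+22+17 = 92
O-V-N-L-C-B-O: 14+7+30+22+12+29 = 114
O-V-N-L-B-C-O: 14+7+30+10+12+17 = 90
O-V-B-C-N-L-O: 14+25+12+28+30+36 = 145
O-V-B-C-L-N-O: 14+25+12+22+30+13 = 116
… (46 more)
O-C-B-L-V-N-O: 17+12+10+23+7+13 = 82  ← best
The minimum is 82.
One optimal route: O → C → B → L → V → N → O (or its reverse).

Shortest round trip = 82 blocks.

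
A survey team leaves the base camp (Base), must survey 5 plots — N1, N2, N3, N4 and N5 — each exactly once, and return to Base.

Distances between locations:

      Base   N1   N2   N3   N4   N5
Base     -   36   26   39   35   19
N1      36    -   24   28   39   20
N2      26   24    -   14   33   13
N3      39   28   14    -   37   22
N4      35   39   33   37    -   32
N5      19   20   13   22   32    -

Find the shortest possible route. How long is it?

Shortest round trip = 148.

With 5 stops there are 5!/2 = 60 distinct round trips (a route and its reverse cost the same).
Base-N1-N2-N3-N4-N5-Base: 36+24+14+37+32+19 = 162
Base-N1-N2-N3-N5-N4-Base: 36+24+14+22+32+35 = 163
Base-N1-N2-N4-N3-N5-Base: 36+24+33+37+22+19 = 171
Base-N1-N2-N4-N5-N3-Base: 36+24+33+32+22+39 = 186
Base-N1-N2-N5-N3-N4-Base: 36+24+13+22+37+35 = 167
Base-N1-N2-N5-N4-N3-Base: 36+24+13+32+37+39 = 181
Base-N1-N3-N2-N4-N5-Base: 36+28+14+33+32+19 = 162
Base-N1-N3-N2-N5-N4-Base: 36+28+14+13+32+35 = 158
Base-N1-N3-N4-N2-N5-Base: 36+28+37+33+13+19 = 166
Base-N1-N3-N4-N5-N2-Base: 36+28+37+32+13+26 = 172
Base-N1-N3-N5-N2-N4-Base: 36+28+22+13+33+35 = 167
Base-N1-N3-N5-N4-N2-Base: 36+28+22+32+33+26 = 177
Base-N1-N4-N2-N3-N5-Base: 36+39+33+14+22+19 = 163
Base-N1-N4-N2-N5-N3-Base: 36+39+33+13+22+39 = 182
… (46 more)
Base-N4-N1-N3-N2-N5-Base: 35+39+28+14+13+19 = 148  ← best
The minimum is 148.
One optimal route: Base → N4 → N1 → N3 → N2 → N5 → Base (or its reverse).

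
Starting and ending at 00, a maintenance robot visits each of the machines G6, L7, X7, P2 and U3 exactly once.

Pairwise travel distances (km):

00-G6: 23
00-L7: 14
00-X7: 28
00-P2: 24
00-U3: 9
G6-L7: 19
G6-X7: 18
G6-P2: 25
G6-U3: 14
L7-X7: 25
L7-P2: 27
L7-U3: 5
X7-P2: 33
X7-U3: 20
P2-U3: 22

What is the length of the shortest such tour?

With 5 stops there are 5!/2 = 60 distinct round trips (a route and its reverse cost the same).
00→G6→L7→X7→P2→U3→00: 23+19+25+33+22+9 = 131
00→G6→L7→X7→U3→P2→00: 23+19+25+20+22+24 = 133
00→G6→L7→P2→X7→U3→00: 23+19+27+33+20+9 = 131
00→G6→L7→P2→U3→X7→00: 23+19+27+22+20+28 = 139
00→G6→L7→U3→X7→P2→00: 23+19+5+20+33+24 = 124
00→G6→L7→U3→P2→X7→00: 23+19+5+22+33+28 = 130
00→G6→X7→L7→P2→U3→00: 23+18+25+27+22+9 = 124
00→G6→X7→L7→U3→P2→00: 23+18+25+5+22+24 = 117
00→G6→X7→P2→L7→U3→00: 23+18+33+27+5+9 = 115
00→G6→X7→P2→U3→L7→00: 23+18+33+22+5+14 = 115
00→G6→X7→U3→L7→P2→00: 23+18+20+5+27+24 = 117
00→G6→X7→U3→P2→L7→00: 23+18+20+22+27+14 = 124
00→G6→P2→L7→X7→U3→00: 23+25+27+25+20+9 = 129
00→G6→P2→L7→U3→X7→00: 23+25+27+5+20+28 = 128
… (46 more)
00→L7→U3→X7→G6→P2→00: 14+5+20+18+25+24 = 106  ← best
The minimum is 106.
One optimal route: 00 → L7 → U3 → X7 → G6 → P2 → 00 (or its reverse).

106 km — the shortest possible round trip.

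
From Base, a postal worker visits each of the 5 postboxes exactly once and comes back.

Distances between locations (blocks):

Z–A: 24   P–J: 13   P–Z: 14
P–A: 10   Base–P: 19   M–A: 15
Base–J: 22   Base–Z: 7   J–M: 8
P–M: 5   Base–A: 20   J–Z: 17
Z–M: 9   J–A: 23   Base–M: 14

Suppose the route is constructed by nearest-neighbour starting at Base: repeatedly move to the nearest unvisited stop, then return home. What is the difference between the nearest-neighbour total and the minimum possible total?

The nearest-neighbour route is 9 blocks longer than optimal.

From Base: Z=7, M=14, P=19, A=20, J=22 → choose Z (7).
From Z: M=9, P=14, J=17, A=24 → choose M (9).
From M: P=5, J=8, A=15 → choose P (5).
From P: A=10, J=13 → choose A (10).
From A: J=23 → choose J (23).
NN route Base → Z → M → P → A → J → Base costs 76.
Optimal: Base → Z → J → M → P → A → Base costs 67 (by enumerating all 60 distinct tours).
Excess = 76 − 67 = 9.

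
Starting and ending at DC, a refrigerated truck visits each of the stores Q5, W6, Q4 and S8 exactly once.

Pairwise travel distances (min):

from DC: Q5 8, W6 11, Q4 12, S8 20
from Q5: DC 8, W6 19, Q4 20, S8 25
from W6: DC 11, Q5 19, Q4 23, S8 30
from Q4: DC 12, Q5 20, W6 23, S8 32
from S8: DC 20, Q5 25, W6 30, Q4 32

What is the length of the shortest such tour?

Shortest round trip = 98 min.

With 4 stops there are 4!/2 = 12 distinct round trips (a route and its reverse cost the same).
DC-Q5-W6-Q4-S8-DC: 8+19+23+32+20 = 102
DC-Q5-W6-S8-Q4-DC: 8+19+30+32+12 = 101
DC-Q5-Q4-W6-S8-DC: 8+20+23+30+20 = 101
DC-Q5-Q4-S8-W6-DC: 8+20+32+30+11 = 101
DC-Q5-S8-W6-Q4-DC: 8+25+30+23+12 = 98
DC-Q5-S8-Q4-W6-DC: 8+25+32+23+11 = 99
DC-W6-Q5-Q4-S8-DC: 11+19+20+32+20 = 102
DC-W6-Q5-S8-Q4-DC: 11+19+25+32+12 = 99
DC-W6-Q4-Q5-S8-DC: 11+23+20+25+20 = 99
DC-W6-S8-Q5-Q4-DC: 11+30+25+20+12 = 98
DC-Q4-Q5-W6-S8-DC: 12+20+19+30+20 = 101
DC-Q4-W6-Q5-S8-DC: 12+23+19+25+20 = 99
The minimum is 98.
One optimal route: DC → Q5 → S8 → W6 → Q4 → DC (or its reverse).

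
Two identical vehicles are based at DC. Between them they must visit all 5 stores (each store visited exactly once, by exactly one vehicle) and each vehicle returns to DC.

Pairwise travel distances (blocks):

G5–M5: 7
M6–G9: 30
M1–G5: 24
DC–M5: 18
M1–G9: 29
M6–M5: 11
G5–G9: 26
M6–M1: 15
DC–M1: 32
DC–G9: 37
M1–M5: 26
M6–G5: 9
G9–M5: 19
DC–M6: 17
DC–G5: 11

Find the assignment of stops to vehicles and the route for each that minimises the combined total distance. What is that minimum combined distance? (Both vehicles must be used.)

Try each way of splitting the stops between the two vehicles (each non-empty) and, for each split, find the best tour for each vehicle:
  {M6} + {M1, G5, G9, M5}: 34 + 98 = 132
  {M1} + {M6, G5, G9, M5}: 64 + 84 = 148
  {M6, M1} + {G5, G9, M5}: 64 + 74 = 138
  {G5} + {M6, M1, G9, M5}: 22 + 98 = 120
  {M6, G5} + {M1, G9, M5}: 37 + 98 = 135
  {M1, G5} + {M6, G9, M5}: 67 + 84 = 151
  … (15 splits in total)
Best: vehicle 1 DC → G5 → DC = 22; vehicle 2 DC → M6 → M1 → G9 → M5 → DC = 98; combined 120.

Minimum combined distance: 120 blocks.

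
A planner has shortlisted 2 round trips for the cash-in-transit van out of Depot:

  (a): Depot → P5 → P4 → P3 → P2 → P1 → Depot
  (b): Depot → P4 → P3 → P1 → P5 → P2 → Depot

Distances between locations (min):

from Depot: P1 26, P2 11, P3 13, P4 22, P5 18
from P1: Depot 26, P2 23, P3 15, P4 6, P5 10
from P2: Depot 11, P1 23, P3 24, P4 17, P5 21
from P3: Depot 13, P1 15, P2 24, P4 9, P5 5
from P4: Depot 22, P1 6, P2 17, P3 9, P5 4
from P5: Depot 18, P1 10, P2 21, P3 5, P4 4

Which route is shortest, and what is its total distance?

88 min — (b) is the shortest.

(a): 18 + 4 + 9 + 24 + 23 + 26 = 104
(b): 22 + 9 + 15 + 10 + 21 + 11 = 88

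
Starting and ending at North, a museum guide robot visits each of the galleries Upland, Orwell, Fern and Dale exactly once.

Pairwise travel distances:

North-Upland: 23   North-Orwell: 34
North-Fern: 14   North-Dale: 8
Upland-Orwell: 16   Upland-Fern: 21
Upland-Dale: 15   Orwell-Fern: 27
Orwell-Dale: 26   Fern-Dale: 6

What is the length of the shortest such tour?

North-Upland-Orwell-Fern-Dale-North: 23+16+27+6+8 = 80
North-Upland-Orwell-Dale-Fern-North: 23+16+26+6+14 = 85
North-Upland-Fern-Orwell-Dale-North: 23+21+27+26+8 = 105
North-Upland-Fern-Dale-Orwell-North: 23+21+6+26+34 = 110
North-Upland-Dale-Orwell-Fern-North: 23+15+26+27+14 = 105
North-Upland-Dale-Fern-Orwell-North: 23+15+6+27+34 = 105
North-Orwell-Upland-Fern-Dale-North: 34+16+21+6+8 = 85
North-Orwell-Upland-Dale-Fern-North: 34+16+15+6+14 = 85
North-Orwell-Fern-Upland-Dale-North: 34+27+21+15+8 = 105
North-Orwell-Dale-Upland-Fern-North: 34+26+15+21+14 = 110
North-Fern-Upland-Orwell-Dale-North: 14+21+16+26+8 = 85
North-Fern-Orwell-Upland-Dale-North: 14+27+16+15+8 = 80
The minimum is 80.
One optimal route: North → Upland → Orwell → Fern → Dale → North (or its reverse).

Shortest round trip = 80.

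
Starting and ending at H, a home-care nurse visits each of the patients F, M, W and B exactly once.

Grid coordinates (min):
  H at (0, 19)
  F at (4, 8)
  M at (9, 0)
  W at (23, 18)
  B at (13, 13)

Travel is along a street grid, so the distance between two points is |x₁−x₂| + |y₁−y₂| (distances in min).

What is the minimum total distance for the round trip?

Minimum total distance: 84 min.

With 4 stops there are 4!/2 = 12 distinct round trips (a route and its reverse cost the same).
H-F-M-W-B-H: 15+13+32+15+19 = 94
H-F-M-B-W-H: 15+13+17+15+24 = 84
H-F-W-M-B-H: 15+29+32+17+19 = 112
H-F-W-B-M-H: 15+29+15+17+28 = 104
H-F-B-M-W-H: 15+14+17+32+24 = 102
H-F-B-W-M-H: 15+14+15+32+28 = 104
H-M-F-W-B-H: 28+13+29+15+19 = 104
H-M-F-B-W-H: 28+13+14+15+24 = 94
H-M-W-F-B-H: 28+32+29+14+19 = 122
H-M-B-F-W-H: 28+17+14+29+24 = 112
H-W-F-M-B-H: 24+29+13+17+19 = 102
H-W-M-F-B-H: 24+32+13+14+19 = 102
The minimum is 84.
One optimal route: H → F → M → B → W → H (or its reverse).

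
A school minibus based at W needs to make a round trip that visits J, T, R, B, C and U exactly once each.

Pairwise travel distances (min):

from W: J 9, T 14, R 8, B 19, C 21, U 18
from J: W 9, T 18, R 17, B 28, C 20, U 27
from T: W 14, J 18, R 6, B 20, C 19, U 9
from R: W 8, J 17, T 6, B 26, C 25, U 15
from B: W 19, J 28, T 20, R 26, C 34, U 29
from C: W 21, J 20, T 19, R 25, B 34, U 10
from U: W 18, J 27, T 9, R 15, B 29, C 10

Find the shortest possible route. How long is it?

With 6 stops there are 6!/2 = 360 distinct round trips (a route and its reverse cost the same).
W→J→T→R→B→C→U→W: 9+18+6+26+34+10+18 = 121
W→J→T→R→B→U→C→W: 9+18+6+26+29+10+21 = 119
W→J→T→R→C→B→U→W: 9+18+6+25+34+29+18 = 139
W→J→T→R→C→U→B→W: 9+18+6+25+10+29+19 = 116
W→J→T→R→U→B→C→W: 9+18+6+15+29+34+21 = 132
W→J→T→R→U→C→B→W: 9+18+6+15+10+34+19 = 111
W→J→T→B→R→C→U→W: 9+18+20+26+25+10+18 = 126
W→J→T→B→R→U→C→W: 9+18+20+26+15+10+21 = 119
… (352 more)
W→J→C→U→T→R→B→W: 9+20+10+9+6+26+19 = 99  ← best
The minimum is 99.
One optimal route: W → J → C → U → T → R → B → W (or its reverse).

99 min — the shortest possible round trip.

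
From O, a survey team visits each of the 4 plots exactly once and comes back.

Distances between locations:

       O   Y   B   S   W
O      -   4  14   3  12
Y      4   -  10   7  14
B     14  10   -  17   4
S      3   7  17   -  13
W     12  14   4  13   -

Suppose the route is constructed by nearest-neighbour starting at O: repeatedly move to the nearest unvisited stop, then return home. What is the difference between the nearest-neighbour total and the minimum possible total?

O: S=3, Y=4, W=12, B=14 ⇒ S
S: Y=7, W=13, B=17 ⇒ Y
Y: B=10, W=14 ⇒ B
B: W=4 ⇒ W
NN route O → S → Y → B → W → O costs 36.
Optimal: O → Y → B → W → S → O costs 34 (by enumerating all 12 distinct tours).
Excess = 36 − 34 = 2.

2 longer than the optimal tour.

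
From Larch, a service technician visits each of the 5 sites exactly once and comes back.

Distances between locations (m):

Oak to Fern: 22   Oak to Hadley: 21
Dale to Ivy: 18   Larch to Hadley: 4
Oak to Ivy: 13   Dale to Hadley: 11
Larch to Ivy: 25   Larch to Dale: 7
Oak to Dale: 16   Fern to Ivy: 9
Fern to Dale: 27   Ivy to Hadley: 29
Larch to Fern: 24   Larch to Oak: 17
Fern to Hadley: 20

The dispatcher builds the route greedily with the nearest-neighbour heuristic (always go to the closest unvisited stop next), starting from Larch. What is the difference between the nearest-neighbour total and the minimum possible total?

From Larch: Hadley=4, Dale=7, Oak=17, Fern=24, Ivy=25 → choose Hadley (4).
From Hadley: Dale=11, Fern=20, Oak=21, Ivy=29 → choose Dale (11).
From Dale: Oak=16, Ivy=18, Fern=27 → choose Oak (16).
From Oak: Ivy=13, Fern=22 → choose Ivy (13).
From Ivy: Fern=9 → choose Fern (9).
NN route Larch → Hadley → Dale → Oak → Ivy → Fern → Larch costs 77.
Optimal: Larch → Dale → Oak → Ivy → Fern → Hadley → Larch costs 69 (by enumerating all 60 distinct tours).
Excess = 77 − 69 = 8.

Excess over optimum: 8 m.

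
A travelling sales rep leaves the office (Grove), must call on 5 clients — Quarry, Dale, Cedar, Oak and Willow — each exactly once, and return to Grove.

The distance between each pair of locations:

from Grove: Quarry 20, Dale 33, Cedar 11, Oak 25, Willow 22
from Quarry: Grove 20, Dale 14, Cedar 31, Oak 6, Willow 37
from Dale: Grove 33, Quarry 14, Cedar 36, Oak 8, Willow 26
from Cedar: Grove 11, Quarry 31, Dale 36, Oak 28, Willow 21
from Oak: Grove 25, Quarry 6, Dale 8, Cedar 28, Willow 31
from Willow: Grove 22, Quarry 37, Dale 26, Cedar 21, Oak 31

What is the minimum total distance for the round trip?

With 5 stops there are 5!/2 = 60 distinct round trips (a route and its reverse cost the same).
Grove-Quarry-Dale-Cedar-Oak-Willow-Grove: 20+14+36+28+31+22 = 151
Grove-Quarry-Dale-Cedar-Willow-Oak-Grove: 20+14+36+21+31+25 = 147
Grove-Quarry-Dale-Oak-Cedar-Willow-Grove: 20+14+8+28+21+22 = 113
Grove-Quarry-Dale-Oak-Willow-Cedar-Grove: 20+14+8+31+21+11 = 105
Grove-Quarry-Dale-Willow-Cedar-Oak-Grove: 20+14+26+21+28+25 = 134
Grove-Quarry-Dale-Willow-Oak-Cedar-Grove: 20+14+26+31+28+11 = 130
Grove-Quarry-Cedar-Dale-Oak-Willow-Grove: 20+31+36+8+31+22 = 148
Grove-Quarry-Cedar-Dale-Willow-Oak-Grove: 20+31+36+26+31+25 = 169
Grove-Quarry-Cedar-Oak-Dale-Willow-Grove: 20+31+28+8+26+22 = 135
Grove-Quarry-Cedar-Oak-Willow-Dale-Grove: 20+31+28+31+26+33 = 169
Grove-Quarry-Cedar-Willow-Dale-Oak-Grove: 20+31+21+26+8+25 = 131
Grove-Quarry-Cedar-Willow-Oak-Dale-Grove: 20+31+21+31+8+33 = 144
Grove-Quarry-Oak-Dale-Cedar-Willow-Grove: 20+6+8+36+21+22 = 113
Grove-Quarry-Oak-Dale-Willow-Cedar-Grove: 20+6+8+26+21+11 = 92
… (46 more)
The minimum is 92.
One optimal route: Grove → Quarry → Oak → Dale → Willow → Cedar → Grove (or its reverse).

Minimum total distance: 92.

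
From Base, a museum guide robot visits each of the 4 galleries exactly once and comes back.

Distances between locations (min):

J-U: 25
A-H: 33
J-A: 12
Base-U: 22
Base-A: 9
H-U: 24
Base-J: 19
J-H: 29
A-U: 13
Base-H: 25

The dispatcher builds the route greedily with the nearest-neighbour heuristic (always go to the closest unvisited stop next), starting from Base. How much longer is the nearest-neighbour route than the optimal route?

Base: A=9, J=19, U=22, H=25 ⇒ A
A: J=12, U=13, H=33 ⇒ J
J: U=25, H=29 ⇒ U
U: H=24 ⇒ H
NN route Base → A → J → U → H → Base costs 95.
Optimal: Base → J → A → U → H → Base costs 93 (by enumerating all 12 distinct tours).
Excess = 95 − 93 = 2.

2 min longer than the optimal tour.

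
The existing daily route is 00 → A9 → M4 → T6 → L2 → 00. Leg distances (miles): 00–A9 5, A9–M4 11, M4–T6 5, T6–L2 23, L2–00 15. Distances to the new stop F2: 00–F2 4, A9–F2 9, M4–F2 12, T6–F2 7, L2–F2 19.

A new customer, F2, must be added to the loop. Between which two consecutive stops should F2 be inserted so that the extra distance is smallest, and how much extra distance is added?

Insertion cost between consecutive stops i–j is d(i,F2) + d(F2,j) − d(i,j):
  between 00 and A9: 4 + 9 − 5 = 8
  between A9 and M4: 9 + 12 − 11 = 10
  between M4 and T6: 12 + 7 − 5 = 14
  between T6 and L2: 7 + 19 − 23 = 3
  between L2 and 00: 19 + 4 − 15 = 8
Cheapest insertion is between T6 and L2, adding 3.
New total = 59 + 3 = 62.

+3 miles — insert F2 between T6 and L2.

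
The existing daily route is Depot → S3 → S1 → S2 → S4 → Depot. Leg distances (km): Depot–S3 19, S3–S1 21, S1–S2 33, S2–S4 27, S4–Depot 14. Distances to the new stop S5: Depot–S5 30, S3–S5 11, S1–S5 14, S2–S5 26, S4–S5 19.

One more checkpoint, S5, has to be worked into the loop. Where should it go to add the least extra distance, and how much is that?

Insertion cost between consecutive stops i–j is d(i,S5) + d(S5,j) − d(i,j):
  between Depot and S3: 30 + 11 − 19 = 22
  between S3 and S1: 11 + 14 − 21 = 4
  between S1 and S2: 14 + 26 − 33 = 7
  between S2 and S4: 26 + 19 − 27 = 18
  between S4 and Depot: 19 + 30 − 14 = 35
Cheapest insertion is between S3 and S1, adding 4.
New total = 114 + 4 = 118.

Minimum extra distance: 4 km, inserting S5 between S3 and S1.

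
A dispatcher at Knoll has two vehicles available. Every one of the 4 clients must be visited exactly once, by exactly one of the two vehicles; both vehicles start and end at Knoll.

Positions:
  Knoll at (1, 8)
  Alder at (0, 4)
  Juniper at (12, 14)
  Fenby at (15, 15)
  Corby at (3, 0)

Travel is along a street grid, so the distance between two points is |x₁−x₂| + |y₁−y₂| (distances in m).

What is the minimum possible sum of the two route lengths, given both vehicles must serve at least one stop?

Try each way of splitting the stops between the two vehicles (each non-empty) and, for each split, find the best tour for each vehicle:
  {Alder} + {Juniper, Fenby, Corby}: 10 + 58 = 68
  {Juniper} + {Alder, Fenby, Corby}: 34 + 60 = 94
  {Alder, Juniper} + {Fenby, Corby}: 44 + 58 = 102
  {Fenby} + {Alder, Juniper, Corby}: 42 + 52 = 94
  {Alder, Fenby} + {Juniper, Corby}: 52 + 50 = 102
  {Juniper, Fenby} + {Alder, Corby}: 42 + 22 = 64
  … (7 splits in total)
Best: vehicle 1 Knoll → Juniper → Fenby → Knoll = 42; vehicle 2 Knoll → Alder → Corby → Knoll = 22; combined 64.

64 m — the smallest possible combined total.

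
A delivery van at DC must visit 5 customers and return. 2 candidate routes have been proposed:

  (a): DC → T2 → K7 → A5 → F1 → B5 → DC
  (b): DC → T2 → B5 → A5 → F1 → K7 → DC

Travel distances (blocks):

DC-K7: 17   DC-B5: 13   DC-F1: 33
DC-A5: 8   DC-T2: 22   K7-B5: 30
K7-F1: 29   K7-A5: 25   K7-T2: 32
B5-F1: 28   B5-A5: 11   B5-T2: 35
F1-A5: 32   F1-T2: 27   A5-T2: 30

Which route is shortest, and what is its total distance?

146 blocks — (b) is the shortest.

(a): 22 + 32 + 25 + 32 + 28 + 13 = 152
(b): 22 + 35 + 11 + 32 + 29 + 17 = 146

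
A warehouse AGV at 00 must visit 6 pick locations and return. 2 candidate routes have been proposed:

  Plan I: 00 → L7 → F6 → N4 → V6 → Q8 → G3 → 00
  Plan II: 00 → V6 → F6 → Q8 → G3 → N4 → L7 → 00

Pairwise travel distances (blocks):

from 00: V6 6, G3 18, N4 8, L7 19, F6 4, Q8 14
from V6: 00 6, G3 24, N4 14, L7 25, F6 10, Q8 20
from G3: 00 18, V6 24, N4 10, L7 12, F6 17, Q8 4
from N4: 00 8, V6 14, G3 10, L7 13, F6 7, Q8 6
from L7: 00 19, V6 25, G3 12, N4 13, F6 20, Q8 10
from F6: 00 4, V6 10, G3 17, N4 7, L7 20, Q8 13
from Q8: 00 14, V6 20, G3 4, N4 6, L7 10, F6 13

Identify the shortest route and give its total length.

75 blocks — Plan II is the shortest.

Plan I: 19 + 20 + 7 + 14 + 20 + 4 + 18 = 102
Plan II: 6 + 10 + 13 + 4 + 10 + 13 + 19 = 75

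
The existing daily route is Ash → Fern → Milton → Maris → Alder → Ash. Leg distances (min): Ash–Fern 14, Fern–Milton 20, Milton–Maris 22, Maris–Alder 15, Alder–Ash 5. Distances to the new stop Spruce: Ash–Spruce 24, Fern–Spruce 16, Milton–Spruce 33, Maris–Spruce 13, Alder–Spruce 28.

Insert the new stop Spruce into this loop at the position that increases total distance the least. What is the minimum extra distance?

Insertion cost between consecutive stops i–j is d(i,Spruce) + d(Spruce,j) − d(i,j):
  between Ash and Fern: 24 + 16 − 14 = 26
  between Fern and Milton: 16 + 33 − 20 = 29
  between Milton and Maris: 33 + 13 − 22 = 24
  between Maris and Alder: 13 + 28 − 15 = 26
  between Alder and Ash: 28 + 24 − 5 = 47
Cheapest insertion is between Milton and Maris, adding 24.
New total = 76 + 24 = 100.

Adding 24 min by placing Spruce on the Milton–Maris leg.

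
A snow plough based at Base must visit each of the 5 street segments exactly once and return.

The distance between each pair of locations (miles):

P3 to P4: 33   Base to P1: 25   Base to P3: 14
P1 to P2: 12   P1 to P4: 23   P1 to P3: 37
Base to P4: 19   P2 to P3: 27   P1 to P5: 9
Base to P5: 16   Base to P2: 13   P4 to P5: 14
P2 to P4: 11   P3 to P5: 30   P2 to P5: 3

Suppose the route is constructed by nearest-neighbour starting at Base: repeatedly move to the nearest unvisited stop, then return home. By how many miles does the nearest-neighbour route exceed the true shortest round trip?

Excess over optimum: 2 miles.

From Base: P2=13, P3=14, P5=16, P4=19, P1=25 → choose P2 (13).
From P2: P5=3, P4=11, P1=12, P3=27 → choose P5 (3).
From P5: P1=9, P4=14, P3=30 → choose P1 (9).
From P1: P4=23, P3=37 → choose P4 (23).
From P4: P3=33 → choose P3 (33).
NN route Base → P2 → P5 → P1 → P4 → P3 → Base costs 95.
Optimal: Base → P3 → P1 → P5 → P2 → P4 → Base costs 93 (by enumerating all 60 distinct tours).
Excess = 95 − 93 = 2.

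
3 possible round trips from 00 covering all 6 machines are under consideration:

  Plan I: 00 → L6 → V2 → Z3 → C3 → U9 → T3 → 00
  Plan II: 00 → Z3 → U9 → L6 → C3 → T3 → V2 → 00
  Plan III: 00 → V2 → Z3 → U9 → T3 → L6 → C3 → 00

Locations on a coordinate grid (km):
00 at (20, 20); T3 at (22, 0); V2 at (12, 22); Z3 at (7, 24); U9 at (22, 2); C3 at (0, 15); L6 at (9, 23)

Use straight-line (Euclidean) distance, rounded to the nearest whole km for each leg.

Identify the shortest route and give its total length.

Shortest is Plan I, total 78 km.

Plan I: 11 + 3 + 5 + 11 + 26 + 2 + 20 = 78
Plan II: 14 + 27 + 25 + 12 + 27 + 24 + 8 = 137
Plan III: 8 + 5 + 27 + 2 + 26 + 12 + 21 = 101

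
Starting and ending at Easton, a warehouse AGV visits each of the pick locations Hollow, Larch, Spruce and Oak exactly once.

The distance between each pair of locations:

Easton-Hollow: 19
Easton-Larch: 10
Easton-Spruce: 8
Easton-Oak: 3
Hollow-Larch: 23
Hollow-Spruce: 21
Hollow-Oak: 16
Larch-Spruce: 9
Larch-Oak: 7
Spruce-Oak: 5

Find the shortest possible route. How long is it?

Minimum total distance: 59.

There are 12 distinct closed tours to check (reversals are equivalent).
Easton→Hollow→Larch→Spruce→Oak→Easton: 19+23+9+5+3 = 59
Easton→Hollow→Larch→Oak→Spruce→Easton: 19+23+7+5+8 = 62
Easton→Hollow→Spruce→Larch→Oak→Easton: 19+21+9+7+3 = 59
Easton→Hollow→Spruce→Oak→Larch→Easton: 19+21+5+7+10 = 62
Easton→Hollow→Oak→Larch→Spruce→Easton: 19+16+7+9+8 = 59
Easton→Hollow→Oak→Spruce→Larch→Easton: 19+16+5+9+10 = 59
Easton→Larch→Hollow→Spruce→Oak→Easton: 10+23+21+5+3 = 62
Easton→Larch→Hollow→Oak→Spruce→Easton: 10+23+16+5+8 = 62
Easton→Larch→Spruce→Hollow→Oak→Easton: 10+9+21+16+3 = 59
Easton→Larch→Oak→Hollow→Spruce→Easton: 10+7+16+21+8 = 62
Easton→Spruce→Hollow→Larch→Oak→Easton: 8+21+23+7+3 = 62
Easton→Spruce→Larch→Hollow→Oak→Easton: 8+9+23+16+3 = 59
The minimum is 59.
One optimal route: Easton → Hollow → Larch → Spruce → Oak → Easton (or its reverse).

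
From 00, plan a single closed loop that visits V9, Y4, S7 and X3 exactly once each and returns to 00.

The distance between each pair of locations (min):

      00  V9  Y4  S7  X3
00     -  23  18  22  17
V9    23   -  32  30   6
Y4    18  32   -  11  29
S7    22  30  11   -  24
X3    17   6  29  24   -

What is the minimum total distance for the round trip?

Minimum total distance: 82 min.

There are 12 distinct closed tours to check (reversals are equivalent).
00-V9-Y4-S7-X3-00: 23+32+11+24+17 = 107
00-V9-Y4-X3-S7-00: 23+32+29+24+22 = 130
00-V9-S7-Y4-X3-00: 23+30+11+29+17 = 110
00-V9-S7-X3-Y4-00: 23+30+24+29+18 = 124
00-V9-X3-Y4-S7-00: 23+6+29+11+22 = 91
00-V9-X3-S7-Y4-00: 23+6+24+11+18 = 82
00-Y4-V9-S7-X3-00: 18+32+30+24+17 = 121
00-Y4-V9-X3-S7-00: 18+32+6+24+22 = 102
00-Y4-S7-V9-X3-00: 18+11+30+6+17 = 82
00-Y4-X3-V9-S7-00: 18+29+6+30+22 = 105
00-S7-V9-Y4-X3-00: 22+30+32+29+17 = 130
00-S7-Y4-V9-X3-00: 22+11+32+6+17 = 88
The minimum is 82.
One optimal route: 00 → V9 → X3 → S7 → Y4 → 00 (or its reverse).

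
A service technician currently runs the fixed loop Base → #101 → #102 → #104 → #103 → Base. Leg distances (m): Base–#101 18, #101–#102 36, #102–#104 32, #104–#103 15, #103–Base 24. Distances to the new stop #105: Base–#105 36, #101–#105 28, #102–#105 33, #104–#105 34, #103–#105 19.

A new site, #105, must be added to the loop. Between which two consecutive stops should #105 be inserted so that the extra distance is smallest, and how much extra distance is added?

Insertion cost between consecutive stops i–j is d(i,#105) + d(#105,j) − d(i,j):
  between Base and #101: 36 + 28 − 18 = 46
  between #101 and #102: 28 + 33 − 36 = 25
  between #102 and #104: 33 + 34 − 32 = 35
  between #104 and #103: 34 + 19 − 15 = 38
  between #103 and Base: 19 + 36 − 24 = 31
Cheapest insertion is between #101 and #102, adding 25.
New total = 125 + 25 = 150.

+25 m — insert #105 between #101 and #102.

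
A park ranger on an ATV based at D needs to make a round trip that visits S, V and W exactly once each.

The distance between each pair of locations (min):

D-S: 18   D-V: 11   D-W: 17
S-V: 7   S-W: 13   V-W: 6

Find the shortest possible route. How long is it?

Shortest round trip = 48 min.

With 3 stops there are 3!/2 = 3 distinct round trips (a route and its reverse cost the same).
D→S→V→W→D: 18+7+6+17 = 48
D→S→W→V→D: 18+13+6+11 = 48
D→V→S→W→D: 11+7+13+17 = 48
The minimum is 48.
One optimal route: D → S → V → W → D (or its reverse).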